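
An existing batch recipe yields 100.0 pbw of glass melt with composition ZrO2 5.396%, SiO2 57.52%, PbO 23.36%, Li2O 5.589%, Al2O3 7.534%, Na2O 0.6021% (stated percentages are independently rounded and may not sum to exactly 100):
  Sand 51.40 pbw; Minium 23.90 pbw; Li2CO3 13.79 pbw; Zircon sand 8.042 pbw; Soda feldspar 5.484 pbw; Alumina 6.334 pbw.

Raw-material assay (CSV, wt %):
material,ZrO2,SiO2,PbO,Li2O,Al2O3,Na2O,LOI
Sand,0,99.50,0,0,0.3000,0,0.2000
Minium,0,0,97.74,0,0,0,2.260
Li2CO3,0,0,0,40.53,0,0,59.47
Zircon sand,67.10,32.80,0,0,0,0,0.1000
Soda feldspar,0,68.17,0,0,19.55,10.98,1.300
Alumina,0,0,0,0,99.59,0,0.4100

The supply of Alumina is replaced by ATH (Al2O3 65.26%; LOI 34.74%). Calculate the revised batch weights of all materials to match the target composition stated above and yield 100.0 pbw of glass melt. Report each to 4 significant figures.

Revised batch per 100.0 pbw glass melt:
  Sand: 51.40 pbw
  Minium: 23.90 pbw
  Li2CO3: 13.79 pbw
  Zircon sand: 8.042 pbw
  Soda feldspar: 5.484 pbw
  ATH: 9.666 pbw
Total batch = 112.3 pbw; LOI loss = 12.28 pbw

The intermediate values are displayed rounded to 4 significant digits within the worked lines; the whole derivation keeps full precision at all times; every reported value sees exactly one rounding — the derived quantities are computed from the batch weights for 100.0 pbw of glass in exact precision (ignition loss, net glass mass, yield, six oxide percentages, the totals), as quoted within the problem or answer text.
Target masses of each oxide per 100.0 pbw glass melt:
  ZrO2: 5.396% × 100.0 = 5.396 pbw
  SiO2: 57.52% × 100.0 = 57.52 pbw
  PbO: 23.36% × 100.0 = 23.36 pbw
  Li2O: 5.589% × 100.0 = 5.589 pbw
  Al2O3: 7.534% × 100.0 = 7.534 pbw
  Na2O: 0.6021% × 100.0 = 0.6021 pbw
Balance tally, oxide-wise, with the batch weights as given, under the basis named above (oxide sums agree with the targets once rounding is allowed for):
  ZrO2: 8.042·0.6710 = 5.396 pbw (target 5.396 pbw)
  SiO2: 51.40·0.9950 + 8.042·0.3280 + 5.484·0.6817 = 57.52 pbw (target 57.52 pbw)
  PbO: 23.90·0.9774 = 23.36 pbw (target 23.36 pbw)
  Li2O: 13.79·0.4053 = 5.589 pbw (target 5.589 pbw)
  Al2O3: 51.40·0.003000 + 5.484·0.1955 + 9.666·0.6526 = 7.534 pbw (target 7.534 pbw)
  Na2O: 5.484·0.1098 = 0.6021 pbw (target 0.6021 pbw)
Glass mass check: total batch − LOI = 100.0 pbw (the targets, summed, come to 100.0 pbw; versus the stated basis of 100.0 pbw — differing by rounding only).
Whole-batch sum: Σ batch = 112.3 pbw; ignition loss, Σ(batch × LOI) = 12.28 pbw; yield: glass divided by total = 89.06%.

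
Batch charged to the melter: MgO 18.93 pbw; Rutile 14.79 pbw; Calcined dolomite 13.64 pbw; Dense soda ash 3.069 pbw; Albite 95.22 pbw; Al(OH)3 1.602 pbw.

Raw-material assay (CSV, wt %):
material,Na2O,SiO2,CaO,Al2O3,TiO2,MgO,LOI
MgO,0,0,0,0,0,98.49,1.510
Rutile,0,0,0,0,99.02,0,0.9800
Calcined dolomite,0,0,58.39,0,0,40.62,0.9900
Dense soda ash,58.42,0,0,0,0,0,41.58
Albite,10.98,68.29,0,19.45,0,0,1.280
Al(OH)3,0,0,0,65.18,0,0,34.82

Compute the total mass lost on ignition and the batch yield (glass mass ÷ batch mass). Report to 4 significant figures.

Every computation maintains full float precision at every stage. Mid-chain values are shown rounded off to 4 significant figures alongside each step. A single rounding finalizes every reported result; all derived quantities (totals, glass mass, six oxide percentages, LOI, yield) are recomputed in exact precision starting from the weights per 143.6 pbw of glass as quoted within problem or answer.
Loss on ignition, line by line:
  MgO: 18.93 × 0.01510 = 0.2858 pbw
  Rutile: 14.79 × 0.009800 = 0.1449 pbw
  Calcined dolomite: 13.64 × 0.009900 = 0.1350 pbw
  Dense soda ash: 3.069 × 0.4158 = 1.276 pbw
  Albite: 95.22 × 0.01280 = 1.219 pbw
  Al(OH)3: 1.602 × 0.3482 = 0.5578 pbw
Total LOI = 3.619 pbw
Glass = batch − LOI = 147.3 − 3.619 = 143.6 pbw

LOI loss = 3.619 pbw; glass = 143.6 pbw; yield = 97.54%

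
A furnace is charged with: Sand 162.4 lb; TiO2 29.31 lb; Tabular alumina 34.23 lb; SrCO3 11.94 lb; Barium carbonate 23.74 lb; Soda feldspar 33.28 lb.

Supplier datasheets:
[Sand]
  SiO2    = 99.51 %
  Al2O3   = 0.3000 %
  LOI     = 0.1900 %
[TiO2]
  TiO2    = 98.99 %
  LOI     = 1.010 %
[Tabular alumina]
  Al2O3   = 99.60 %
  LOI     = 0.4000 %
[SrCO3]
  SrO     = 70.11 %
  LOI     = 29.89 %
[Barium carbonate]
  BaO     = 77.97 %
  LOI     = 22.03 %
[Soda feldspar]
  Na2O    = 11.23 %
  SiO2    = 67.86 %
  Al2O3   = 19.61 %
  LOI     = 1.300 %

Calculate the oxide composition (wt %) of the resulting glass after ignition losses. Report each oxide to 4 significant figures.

Glass mass = 284.9 lb (batch 294.9 − LOI 9.973).
Composition: SrO 2.938%, Na2O 1.312%, TiO2 10.18%, SiO2 64.64%, BaO 6.496%, Al2O3 14.43%

Working values are displayed rounded to four significant digits in the working; every computation maintains exact precision in every operation. Each reported result is rounded exactly once — all derived quantities, including the totals, net glass mass, yield, ignition loss, six oxide percentages, are rebuilt from the batch weights per 284.9 lb of glass at full float precision as written in the question or the answer.
Mass of each oxide from the mix:
  SrO: 11.94·0.7011 = 8.371 lb
  Na2O: 33.28·0.1123 = 3.737 lb
  TiO2: 29.31·0.9899 = 29.01 lb
  SiO2: 162.4·0.9951 + 33.28·0.6786 = 184.2 lb
  BaO: 23.74·0.7797 = 18.51 lb
  Al2O3: 162.4·0.003000 + 34.23·0.9960 + 33.28·0.1961 = 41.11 lb
LOI: 162.4·0.001900 + 29.31·0.01010 + 34.23·0.004000 + 11.94·0.2989 + 23.74·0.2203 + 33.28·0.01300 = 9.973 lb
Resulting glass, batch − LOI: 294.9 − 9.973 = 284.9 lb (consistent with Σ oxide mass)
each wt % is 100 × oxide ÷ glass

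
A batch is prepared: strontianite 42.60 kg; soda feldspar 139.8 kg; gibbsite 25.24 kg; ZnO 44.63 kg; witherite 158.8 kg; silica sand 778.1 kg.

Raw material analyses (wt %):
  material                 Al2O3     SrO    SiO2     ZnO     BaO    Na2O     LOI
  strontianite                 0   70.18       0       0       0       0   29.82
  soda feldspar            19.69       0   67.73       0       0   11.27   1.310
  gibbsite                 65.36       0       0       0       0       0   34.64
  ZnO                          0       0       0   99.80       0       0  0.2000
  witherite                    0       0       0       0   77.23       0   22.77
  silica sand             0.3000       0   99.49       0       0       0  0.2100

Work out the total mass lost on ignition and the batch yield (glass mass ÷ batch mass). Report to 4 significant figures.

LOI loss = 61.16 kg; glass = 1128 kg; yield = 94.86%

The working math keeps full float precision throughout — intermediates appear, with 4-significant-figure rounding, in the working. Each reported value receives exactly one rounding; derived quantities, which include six oxide percentages, ignition loss, net glass mass, yield, the totals, are recomputed in full float precision, as quoted within the problem or the answer, from the weighed amounts per 1128 kg of glass.
Loss on ignition, line by line:
  strontianite: 42.60 × 0.2982 = 12.70 kg
  soda feldspar: 139.8 × 0.01310 = 1.831 kg
  gibbsite: 25.24 × 0.3464 = 8.743 kg
  ZnO: 44.63 × 0.002000 = 0.08926 kg
  witherite: 158.8 × 0.2277 = 36.16 kg
  silica sand: 778.1 × 0.002100 = 1.634 kg
Total LOI = 61.16 kg
Glass = batch − LOI = 1189 − 61.16 = 1128 kg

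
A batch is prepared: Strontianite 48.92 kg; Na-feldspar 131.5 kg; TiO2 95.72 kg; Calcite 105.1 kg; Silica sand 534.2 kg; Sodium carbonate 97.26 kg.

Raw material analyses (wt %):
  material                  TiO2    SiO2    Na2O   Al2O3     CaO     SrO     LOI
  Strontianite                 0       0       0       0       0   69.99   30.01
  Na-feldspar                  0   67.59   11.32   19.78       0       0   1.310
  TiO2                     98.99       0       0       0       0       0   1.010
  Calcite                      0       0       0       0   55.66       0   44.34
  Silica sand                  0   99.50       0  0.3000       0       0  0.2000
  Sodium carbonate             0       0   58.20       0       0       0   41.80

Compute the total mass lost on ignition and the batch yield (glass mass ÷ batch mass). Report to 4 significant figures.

All arithmetic holds full float precision at every stage; intermediates appear with 4-significant-figure rounding across the worked steps; each reported number receives exactly one rounding. Derived quantities, which include net glass mass, the totals, six oxide percentages, the yield, LOI, are re-derived in full precision, as they appear in the problem or the answer, from the batch weights at 907.0 kg of glass.
LOI of each material in turn:
  Strontianite: 48.92 × 0.3001 = 14.68 kg
  Na-feldspar: 131.5 × 0.01310 = 1.723 kg
  TiO2: 95.72 × 0.01010 = 0.9668 kg
  Calcite: 105.1 × 0.4434 = 46.60 kg
  Silica sand: 534.2 × 0.002000 = 1.068 kg
  Sodium carbonate: 97.26 × 0.4180 = 40.65 kg
Total LOI = 105.7 kg
Glass = batch − LOI = 1013 − 105.7 = 907.0 kg

LOI loss = 105.7 kg; glass = 907.0 kg; yield = 89.56%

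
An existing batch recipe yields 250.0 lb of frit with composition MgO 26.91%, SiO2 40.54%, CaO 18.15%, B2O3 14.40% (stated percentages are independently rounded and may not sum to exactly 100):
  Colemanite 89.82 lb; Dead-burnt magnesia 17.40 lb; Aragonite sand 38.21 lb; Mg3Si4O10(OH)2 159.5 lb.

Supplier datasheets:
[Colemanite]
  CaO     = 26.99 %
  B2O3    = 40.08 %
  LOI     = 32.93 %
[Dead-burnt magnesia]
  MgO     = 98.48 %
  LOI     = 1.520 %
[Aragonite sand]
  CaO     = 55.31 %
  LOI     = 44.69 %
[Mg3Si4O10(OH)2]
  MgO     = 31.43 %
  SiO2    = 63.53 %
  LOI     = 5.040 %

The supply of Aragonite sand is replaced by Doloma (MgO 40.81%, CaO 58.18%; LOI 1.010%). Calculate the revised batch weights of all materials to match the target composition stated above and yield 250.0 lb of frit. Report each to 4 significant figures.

Revised batch per 250.0 lb frit:
  Colemanite: 89.82 lb
  Dead-burnt magnesia: 2.347 lb
  Doloma: 36.32 lb
  Mg3Si4O10(OH)2: 159.5 lb
Total batch = 288.0 lb; LOI loss = 38.02 lb

The whole derivation holds full float precision end to end; values along the way are printed (rounded to 4 significant figures) at each printed step — each reported value takes exactly one rounding — the derived quantities (totals, ignition loss, four oxide percentages, net glass mass, yield) are computed from the batch weights at 250.0 lb of glass at exact precision, precisely as stated by problem or answer.
The oxide mass targets at 250.0 lb frit:
  MgO: 26.91% × 250.0 = 67.28 lb
  SiO2: 40.54% × 250.0 = 101.4 lb
  CaO: 18.15% × 250.0 = 45.38 lb
  B2O3: 14.40% × 250.0 = 36.00 lb
Oxide-by-oxide audit on the weights just shown, relative to the basis at hand (every target is met by its sum up to rounding of the answer):
  MgO: 2.347·0.9848 + 36.32·0.4081 + 159.5·0.3143 = 67.26 lb (target 67.28 lb)
  SiO2: 159.5·0.6353 = 101.3 lb (target 101.4 lb)
  CaO: 89.82·0.2699 + 36.32·0.5818 = 45.37 lb (target 45.38 lb)
  B2O3: 89.82·0.4008 = 36.00 lb (target 36.00 lb)
Glass-mass closure: net batch after ignition = 250.0 lb (the targets, summed, come to 250.0 lb; stated basis 250.0 lb — differing by rounding only).
Summing the batch: Σ batch = 288.0 lb; LOI loss = Σ batch·LOI = 38.02 lb; yield = glass ÷ total batch = 86.80%.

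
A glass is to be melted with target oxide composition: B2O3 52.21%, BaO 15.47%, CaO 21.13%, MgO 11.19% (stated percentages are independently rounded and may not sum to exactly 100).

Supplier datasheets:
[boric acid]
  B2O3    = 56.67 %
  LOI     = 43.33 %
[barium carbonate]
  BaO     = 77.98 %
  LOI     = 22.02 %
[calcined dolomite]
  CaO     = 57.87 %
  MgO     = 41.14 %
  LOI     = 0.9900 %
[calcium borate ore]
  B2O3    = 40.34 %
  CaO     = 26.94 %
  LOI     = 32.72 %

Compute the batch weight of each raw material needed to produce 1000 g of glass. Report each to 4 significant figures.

All internal work maintains full float precision at all times. Working values are displayed, rounded to four significant digits, across the worked steps. A single rounding produces every reported result. Derived quantities, including glass mass, the four compositions, ignition loss, yield, totals, are carried from the batch weights per 1000 g of glass at full float precision exactly as printed in the question or the answer.
Per-oxide target masses for 1000 g glass:
  B2O3: 52.21% × 1000 = 522.1 g
  BaO: 15.47% × 1000 = 154.7 g
  CaO: 21.13% × 1000 = 211.3 g
  MgO: 11.19% × 1000 = 111.9 g
Sums-versus-targets review using the reported weights, against the basis in use (sum by sum, the targets are met within answer rounding):
  B2O3: 778.9·0.5667 + 200.1·0.4034 = 522.1 g (target 522.1 g)
  BaO: 198.4·0.7798 = 154.7 g (target 154.7 g)
  CaO: 272.0·0.5787 + 200.1·0.2694 = 211.3 g (target 211.3 g)
  MgO: 272.0·0.4114 = 111.9 g (target 111.9 g)
Consistency of the glass mass: batch Σ − ignition loss = 1000 g (the Σ of target masses is 1000 g; with the basis standing at 1000 g — rounding explains the deltas).
Summing the batch: Σ batch = 1449 g; LOI removed, Σ of batch·LOI: 449.4 g; as yield: glass ÷ batch → 69.00%.

Batch per 1000 g glass:
  boric acid: 778.9 g
  barium carbonate: 198.4 g
  calcined dolomite: 272.0 g
  calcium borate ore: 200.1 g
Total batch = 1449 g; LOI loss = 449.4 g; yield = 69.00%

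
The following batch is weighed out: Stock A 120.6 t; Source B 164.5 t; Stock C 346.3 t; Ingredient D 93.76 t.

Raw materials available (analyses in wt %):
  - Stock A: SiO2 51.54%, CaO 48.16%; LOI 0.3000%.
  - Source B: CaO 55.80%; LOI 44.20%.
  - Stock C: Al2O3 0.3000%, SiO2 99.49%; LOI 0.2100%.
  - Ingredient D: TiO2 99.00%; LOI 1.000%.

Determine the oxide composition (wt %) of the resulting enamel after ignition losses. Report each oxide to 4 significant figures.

Each numeric step holds exact precision at every stage — the intermediate values are printed with 4-significant-digit rounding within the worked lines — each reported figure is rounded once only; all derived quantities are carried in exact precision (the four compositions, the totals, glass mass, yield, ignition loss) using the weight values per 650.4 t of glass as given in question or answer.
Mass of each oxide from the mix:
  Al2O3: 346.3·0.003000 = 1.039 t
  TiO2: 93.76·0.9900 = 92.82 t
  SiO2: 120.6·0.5154 + 346.3·0.9949 = 406.7 t
  CaO: 120.6·0.4816 + 164.5·0.5580 = 149.9 t
LOI: 120.6·0.003000 + 164.5·0.4420 + 346.3·0.002100 + 93.76·0.01000 = 74.74 t
batch − LOI leaves glass = 725.2 − 74.74 = 650.4 t (consistent with Σ oxide mass)
percent share: oxide ÷ glass, ×100

Glass mass = 650.4 t (batch 725.2 − LOI 74.74).
Composition: Al2O3 0.1597%, TiO2 14.27%, SiO2 62.53%, CaO 23.04%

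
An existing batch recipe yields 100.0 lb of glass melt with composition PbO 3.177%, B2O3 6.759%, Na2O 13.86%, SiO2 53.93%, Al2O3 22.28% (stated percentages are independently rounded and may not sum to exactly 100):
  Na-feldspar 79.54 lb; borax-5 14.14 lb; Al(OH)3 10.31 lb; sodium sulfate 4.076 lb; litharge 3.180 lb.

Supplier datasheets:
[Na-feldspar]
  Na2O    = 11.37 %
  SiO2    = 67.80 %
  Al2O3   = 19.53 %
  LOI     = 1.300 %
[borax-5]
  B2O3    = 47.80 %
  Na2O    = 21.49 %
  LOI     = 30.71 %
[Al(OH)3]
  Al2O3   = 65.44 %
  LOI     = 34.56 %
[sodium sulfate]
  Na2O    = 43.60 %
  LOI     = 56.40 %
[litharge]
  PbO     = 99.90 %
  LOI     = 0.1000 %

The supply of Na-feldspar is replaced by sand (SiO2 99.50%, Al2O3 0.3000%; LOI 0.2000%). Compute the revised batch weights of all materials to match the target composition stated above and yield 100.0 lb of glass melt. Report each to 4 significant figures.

The intermediate values are displayed rounded to four significant figures — all internal work keeps full float precision through every step — exactly one rounding lands on every reported figure; the derived quantities (glass mass, totals, LOI, the yield, five oxide percentages) are carried from the weighed amounts per 100.0 lb of glass at exact precision as written in the problem or the answer.
Oxide-by-oxide targets in 100.0 lb glass melt:
  PbO: 3.177% × 100.0 = 3.177 lb
  B2O3: 6.759% × 100.0 = 6.759 lb
  Na2O: 13.86% × 100.0 = 13.86 lb
  SiO2: 53.93% × 100.0 = 53.93 lb
  Al2O3: 22.28% × 100.0 = 22.28 lb
Per-oxide balance check working from each reported weight, relative to the basis at hand (oxide sums agree with the targets within answer rounding):
  PbO: 3.180·0.9990 = 3.177 lb (target 3.177 lb)
  B2O3: 14.14·0.4780 = 6.759 lb (target 6.759 lb)
  Na2O: 14.14·0.2149 + 24.82·0.4360 = 13.86 lb (target 13.86 lb)
  SiO2: 54.20·0.9950 = 53.93 lb (target 53.93 lb)
  Al2O3: 54.20·0.003000 + 33.80·0.6544 = 22.28 lb (target 22.28 lb)
Auditing the glass mass value: the batch minus its LOI: 100.0 lb (oxide target masses add up to 100.0 lb; with the basis standing at 100.0 lb — gaps are rounding artifacts).
Total batch = Σ batch = 130.1 lb; LOI loss = Σ batch·LOI = 30.13 lb; yield = glass ÷ total batch = 76.85%.

Revised batch per 100.0 lb glass melt:
  sand: 54.20 lb
  borax-5: 14.14 lb
  Al(OH)3: 33.80 lb
  sodium sulfate: 24.82 lb
  litharge: 3.180 lb
Total batch = 130.1 lb; LOI loss = 30.13 lb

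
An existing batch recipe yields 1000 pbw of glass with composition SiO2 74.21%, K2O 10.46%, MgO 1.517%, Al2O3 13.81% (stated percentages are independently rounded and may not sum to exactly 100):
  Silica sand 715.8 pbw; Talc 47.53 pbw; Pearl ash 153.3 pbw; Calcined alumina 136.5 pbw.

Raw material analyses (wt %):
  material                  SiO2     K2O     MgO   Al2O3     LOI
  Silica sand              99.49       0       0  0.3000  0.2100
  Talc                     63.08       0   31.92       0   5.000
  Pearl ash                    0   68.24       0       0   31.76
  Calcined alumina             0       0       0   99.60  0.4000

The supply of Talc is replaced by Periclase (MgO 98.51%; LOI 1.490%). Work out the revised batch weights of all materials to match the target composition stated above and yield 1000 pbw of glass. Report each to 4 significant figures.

Revised batch per 1000 pbw glass:
  Silica sand: 745.9 pbw
  Periclase: 15.40 pbw
  Pearl ash: 153.3 pbw
  Calcined alumina: 136.4 pbw
Total batch = 1051 pbw; LOI loss = 51.03 pbw

Full float precision is kept from start to finish. The intermediate values are shown, with 4-significant-digit rounding, between the steps. A single rounding completes every reported result — derived quantities are re-derived from the batch weights per 1000 pbw of glass at exact precision (the four compositions, ignition loss, the yield, net glass mass, the totals) precisely as stated by problem or answer.
Target oxide masses per 1000 pbw glass:
  SiO2: 74.21% × 1000 = 742.1 pbw
  K2O: 10.46% × 1000 = 104.6 pbw
  MgO: 1.517% × 1000 = 15.17 pbw
  Al2O3: 13.81% × 1000 = 138.1 pbw
Mass-balance tally per oxide applying the batch weights above, under the basis named above (each sum matches its target mass once rounding is allowed for):
  SiO2: 745.9·0.9949 = 742.1 pbw (target 742.1 pbw)
  K2O: 153.3·0.6824 = 104.6 pbw (target 104.6 pbw)
  MgO: 15.40·0.9851 = 15.17 pbw (target 15.17 pbw)
  Al2O3: 745.9·0.003000 + 136.4·0.9960 = 138.1 pbw (target 138.1 pbw)
Consistency of the glass mass: batch total minus LOI = 1000 pbw (summing oxide targets gives 1000 pbw; with the basis standing at 1000 pbw — any gap is answer rounding).
Adding the batch up: Σ batch = 1051 pbw; loss to ignition Σ batch·LOI = 51.03 pbw; yield, glass over the total, = 95.14%.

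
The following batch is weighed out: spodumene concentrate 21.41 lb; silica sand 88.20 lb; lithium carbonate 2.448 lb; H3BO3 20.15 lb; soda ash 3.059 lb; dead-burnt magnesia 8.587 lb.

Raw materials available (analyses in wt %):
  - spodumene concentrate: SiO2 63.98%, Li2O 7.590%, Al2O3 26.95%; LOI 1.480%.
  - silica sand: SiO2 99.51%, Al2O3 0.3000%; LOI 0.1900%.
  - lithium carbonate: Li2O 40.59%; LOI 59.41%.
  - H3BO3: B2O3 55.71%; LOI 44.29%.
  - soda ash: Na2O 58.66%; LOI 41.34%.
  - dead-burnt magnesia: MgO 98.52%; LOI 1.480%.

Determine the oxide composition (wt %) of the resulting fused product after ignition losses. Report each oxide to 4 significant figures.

Glass mass = 131.6 lb (batch 143.9 − LOI 12.25).
Composition: Na2O 1.364%, MgO 6.429%, SiO2 77.10%, B2O3 8.530%, Li2O 1.990%, Al2O3 4.586%

Every computation carries exact precision at all times; mid-chain values are shown, rounded to 4 significant figures, alongside each step — each reported value is rounded only once — all derived quantities, including glass mass, the six compositions, totals, LOI, yield, are rebuilt from the weighed amounts per 131.6 lb of glass in exact precision exactly as printed in problem or answer.
Oxide-by-oxide delivered mass:
  Na2O: 3.059·0.5866 = 1.794 lb
  MgO: 8.587·0.9852 = 8.460 lb
  SiO2: 21.41·0.6398 + 88.20·0.9951 = 101.5 lb
  B2O3: 20.15·0.5571 = 11.23 lb
  Li2O: 21.41·0.07590 + 2.448·0.4059 = 2.619 lb
  Al2O3: 21.41·0.2695 + 88.20·0.003000 = 6.035 lb
LOI: 21.41·0.01480 + 88.20·0.001900 + 2.448·0.5941 + 20.15·0.4429 + 3.059·0.4134 + 8.587·0.01480 = 12.25 lb
Resulting glass, batch − LOI: 143.9 − 12.25 = 131.6 lb (= Σ oxide masses)
wt % = oxide mass / glass mass × 100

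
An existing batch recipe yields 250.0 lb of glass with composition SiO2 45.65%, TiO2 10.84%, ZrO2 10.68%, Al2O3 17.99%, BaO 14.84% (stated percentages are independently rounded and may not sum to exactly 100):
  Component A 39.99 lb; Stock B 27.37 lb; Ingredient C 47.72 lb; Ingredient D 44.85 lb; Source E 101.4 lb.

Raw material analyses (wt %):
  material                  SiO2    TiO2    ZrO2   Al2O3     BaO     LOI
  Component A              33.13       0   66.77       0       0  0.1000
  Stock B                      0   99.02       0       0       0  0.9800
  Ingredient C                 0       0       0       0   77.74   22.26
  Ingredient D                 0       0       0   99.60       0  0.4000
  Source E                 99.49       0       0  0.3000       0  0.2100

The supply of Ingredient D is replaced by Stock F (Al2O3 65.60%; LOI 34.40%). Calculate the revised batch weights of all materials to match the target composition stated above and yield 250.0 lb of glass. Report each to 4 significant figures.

In-progress results are printed rounded to 4 significant digits — all arithmetic keeps full precision through every step. Every reported result takes exactly one rounding; derived quantities are rebuilt in exact precision (five oxide percentages, net glass mass, LOI, the yield, the totals) from the batch weights on 250.0 lb of glass, exactly as printed in either problem or answer.
Target oxide masses per 250.0 lb glass:
  SiO2: 45.65% × 250.0 = 114.1 lb
  TiO2: 10.84% × 250.0 = 27.10 lb
  ZrO2: 10.68% × 250.0 = 26.70 lb
  Al2O3: 17.99% × 250.0 = 44.98 lb
  BaO: 14.84% × 250.0 = 37.10 lb
Oxide-by-oxide audit using the reported weights, on the stated basis (summed amounts equal target values exact up to rounding of places):
  SiO2: 39.99·0.3313 + 101.4·0.9949 = 114.1 lb (target 114.1 lb)
  TiO2: 27.37·0.9902 = 27.10 lb (target 27.10 lb)
  ZrO2: 39.99·0.6677 = 26.70 lb (target 26.70 lb)
  Al2O3: 68.10·0.6560 + 101.4·0.003000 = 44.98 lb (target 44.98 lb)
  BaO: 47.72·0.7774 = 37.10 lb (target 37.10 lb)
Glass mass check: whole batch net of LOI = 250.0 lb (per-oxide target masses sum to 250.0 lb; the stated basis being 250.0 lb — a pure rounding effect).
Summing the batch: Σ batch = 284.6 lb; LOI removed, Σ of batch·LOI: 34.57 lb; as yield: glass ÷ batch → 87.85%.

Revised batch per 250.0 lb glass:
  Component A: 39.99 lb
  Stock B: 27.37 lb
  Ingredient C: 47.72 lb
  Stock F: 68.10 lb
  Source E: 101.4 lb
Total batch = 284.6 lb; LOI loss = 34.57 lb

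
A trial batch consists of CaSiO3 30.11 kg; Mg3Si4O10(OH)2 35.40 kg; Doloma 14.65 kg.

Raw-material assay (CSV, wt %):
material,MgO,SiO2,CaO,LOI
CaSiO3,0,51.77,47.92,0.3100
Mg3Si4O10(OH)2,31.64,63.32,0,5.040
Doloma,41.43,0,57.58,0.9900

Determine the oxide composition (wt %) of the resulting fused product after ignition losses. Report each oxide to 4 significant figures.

Intermediates appear, rounded to 4 significant digits, across the worked steps. The whole derivation keeps full float precision at each step; a single rounding yields each reported figure. Derived quantities are re-derived from the batch weights for 78.14 kg of glass at exact precision (yield, ignition loss, three oxide percentages, totals, net glass mass), as written in either problem or answer.
Per-oxide mass from batch:
  MgO: 35.40·0.3164 + 14.65·0.4143 = 17.27 kg
  SiO2: 30.11·0.5177 + 35.40·0.6332 = 38.00 kg
  CaO: 30.11·0.4792 + 14.65·0.5758 = 22.86 kg
LOI: 30.11·0.003100 + 35.40·0.05040 + 14.65·0.009900 = 2.023 kg
Glass mass = batch − LOI = 80.16 − 2.023 = 78.14 kg (consistent with Σ oxide mass)
each oxide over glass, ×100, is wt %

Glass mass = 78.14 kg (batch 80.16 − LOI 2.023).
Composition: MgO 22.10%, SiO2 48.64%, CaO 29.26%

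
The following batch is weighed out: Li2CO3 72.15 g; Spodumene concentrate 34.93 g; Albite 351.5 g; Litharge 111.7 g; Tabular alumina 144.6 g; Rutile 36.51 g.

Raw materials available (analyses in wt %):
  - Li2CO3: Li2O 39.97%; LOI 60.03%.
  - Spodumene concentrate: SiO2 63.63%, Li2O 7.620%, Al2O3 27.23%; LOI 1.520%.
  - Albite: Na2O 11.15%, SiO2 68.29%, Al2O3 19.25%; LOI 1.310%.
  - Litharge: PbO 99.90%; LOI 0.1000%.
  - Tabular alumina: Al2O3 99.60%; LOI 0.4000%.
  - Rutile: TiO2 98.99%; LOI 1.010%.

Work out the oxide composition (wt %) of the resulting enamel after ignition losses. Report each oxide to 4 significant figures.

Glass mass = 701.9 g (batch 751.4 − LOI 49.51).
Composition: PbO 15.90%, Na2O 5.584%, SiO2 37.37%, Li2O 4.488%, Al2O3 31.51%, TiO2 5.149%

Every computation keeps exact precision end to end — mid-chain values are displayed rounded to 4 significant figures alongside each step — every reported number sees exactly one rounding. The derived quantities, which include six oxide percentages, net glass mass, the yield, the totals, LOI, are computed at full float precision, exactly as printed in the question or the answer, using the weight values at 701.9 g of glass.
Delivered oxide masses:
  PbO: 111.7·0.9990 = 111.6 g
  Na2O: 351.5·0.1115 = 39.19 g
  SiO2: 34.93·0.6363 + 351.5·0.6829 = 262.3 g
  Li2O: 72.15·0.3997 + 34.93·0.07620 = 31.50 g
  Al2O3: 34.93·0.2723 + 351.5·0.1925 + 144.6·0.9960 = 221.2 g
  TiO2: 36.51·0.9899 = 36.14 g
LOI: 72.15·0.6003 + 34.93·0.01520 + 351.5·0.01310 + 111.7·0.001000 + 144.6·0.004000 + 36.51·0.01010 = 49.51 g
Glass mass = batch − LOI = 751.4 − 49.51 = 701.9 g (the oxide masses sum to this)
wt %: oxide over glass, times 100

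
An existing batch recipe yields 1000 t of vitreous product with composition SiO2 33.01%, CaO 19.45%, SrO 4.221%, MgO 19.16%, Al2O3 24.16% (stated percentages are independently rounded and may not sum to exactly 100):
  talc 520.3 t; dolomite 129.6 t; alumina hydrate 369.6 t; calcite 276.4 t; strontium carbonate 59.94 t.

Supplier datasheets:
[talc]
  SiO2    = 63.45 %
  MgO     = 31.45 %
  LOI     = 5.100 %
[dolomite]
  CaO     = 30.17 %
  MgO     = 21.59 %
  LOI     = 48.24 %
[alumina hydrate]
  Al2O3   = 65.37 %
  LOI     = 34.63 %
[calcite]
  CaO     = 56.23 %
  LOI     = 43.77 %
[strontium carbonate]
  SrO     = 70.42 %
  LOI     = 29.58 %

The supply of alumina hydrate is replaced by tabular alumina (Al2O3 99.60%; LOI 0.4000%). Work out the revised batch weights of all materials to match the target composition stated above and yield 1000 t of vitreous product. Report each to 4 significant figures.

The whole derivation maintains exact precision at all times; in-progress results appear with 4-significant-figure rounding on the page; each reported value is rounded just once — derived quantities are computed at exact precision (yield, ignition loss, totals, net glass mass, the five compositions) starting from the weights per 1000 t of glass, as written in question or answer.
The oxide mass targets at 1000 t vitreous product:
  SiO2: 33.01% × 1000 = 330.1 t
  CaO: 19.45% × 1000 = 194.5 t
  SrO: 4.221% × 1000 = 42.21 t
  MgO: 19.16% × 1000 = 191.6 t
  Al2O3: 24.16% × 1000 = 241.6 t
Sums-versus-targets review per the reported batch figures, on the stated basis (oxide sums agree with the targets given rounding of the digits):
  SiO2: 520.3·0.6345 = 330.1 t (target 330.1 t)
  CaO: 129.6·0.3017 + 276.4·0.5623 = 194.5 t (target 194.5 t)
  SrO: 59.94·0.7042 = 42.21 t (target 42.21 t)
  MgO: 520.3·0.3145 + 129.6·0.2159 = 191.6 t (target 191.6 t)
  Al2O3: 242.6·0.9960 = 241.6 t (target 241.6 t)
Auditing the glass mass value: total charge less LOI = 1000 t (oxide target masses add up to 1000 t; with the basis standing at 1000 t — rounding explains the deltas).
Batch total: Σ batch = 1229 t; ignition loss, Σ(batch × LOI) = 228.7 t; as yield: glass ÷ batch → 81.39%.

Revised batch per 1000 t vitreous product:
  talc: 520.3 t
  dolomite: 129.6 t
  tabular alumina: 242.6 t
  calcite: 276.4 t
  strontium carbonate: 59.94 t
Total batch = 1229 t; LOI loss = 228.7 t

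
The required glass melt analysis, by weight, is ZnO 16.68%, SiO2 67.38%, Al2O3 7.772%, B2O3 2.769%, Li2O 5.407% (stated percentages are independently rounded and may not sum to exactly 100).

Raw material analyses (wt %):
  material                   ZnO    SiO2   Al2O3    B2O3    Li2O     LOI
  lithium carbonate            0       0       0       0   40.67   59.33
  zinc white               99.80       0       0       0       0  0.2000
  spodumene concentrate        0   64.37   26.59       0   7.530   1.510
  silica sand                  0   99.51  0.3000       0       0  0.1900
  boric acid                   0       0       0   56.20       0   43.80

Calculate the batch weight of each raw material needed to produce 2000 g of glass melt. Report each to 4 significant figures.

The whole derivation holds exact precision from start to finish — intermediates appear, rounded to four significant figures, on the page. Every reported result is rounded a single time — all derived quantities (ignition loss, the totals, the yield, net glass mass, the five compositions) are computed in full float precision using the weight values at 2000 g of glass, as written in either problem or answer.
Target oxide masses per 2000 g glass melt:
  ZnO: 16.68% × 2000 = 333.6 g
  SiO2: 67.38% × 2000 = 1348 g
  Al2O3: 7.772% × 2000 = 155.4 g
  B2O3: 2.769% × 2000 = 55.38 g
  Li2O: 5.407% × 2000 = 108.1 g
Verifying the oxide balance from the weights as reported, versus the basis set out (every target is met by its sum modulo rounding of the values):
  ZnO: 334.3·0.9980 = 333.6 g (target 333.6 g)
  SiO2: 573.5·0.6437 + 983.3·0.9951 = 1348 g (target 1348 g)
  Al2O3: 573.5·0.2659 + 983.3·0.003000 = 155.4 g (target 155.4 g)
  B2O3: 98.54·0.5620 = 55.38 g (target 55.38 g)
  Li2O: 159.7·0.4067 + 573.5·0.07530 = 108.1 g (target 108.1 g)
Glass mass check: total charge less LOI = 2000 g (the Σ of target masses is 2000 g; stated basis 2000 g — a pure rounding effect).
Batch grand total — Σ batch = 2149 g; loss to ignition Σ batch·LOI = 149.1 g; yield: glass divided by total = 93.06%.

Batch per 2000 g glass melt:
  lithium carbonate: 159.7 g
  zinc white: 334.3 g
  spodumene concentrate: 573.5 g
  silica sand: 983.3 g
  boric acid: 98.54 g
Total batch = 2149 g; LOI loss = 149.1 g; yield = 93.06%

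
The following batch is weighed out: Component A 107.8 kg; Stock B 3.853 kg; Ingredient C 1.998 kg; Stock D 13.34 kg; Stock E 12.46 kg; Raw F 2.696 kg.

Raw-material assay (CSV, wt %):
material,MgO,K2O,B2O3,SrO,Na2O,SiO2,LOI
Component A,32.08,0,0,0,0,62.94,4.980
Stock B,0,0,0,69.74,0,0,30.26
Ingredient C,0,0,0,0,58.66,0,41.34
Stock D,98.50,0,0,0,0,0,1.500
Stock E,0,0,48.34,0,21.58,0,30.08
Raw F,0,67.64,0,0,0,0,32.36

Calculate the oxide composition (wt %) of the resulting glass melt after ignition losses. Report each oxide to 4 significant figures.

Glass mass = 130.0 kg (batch 142.1 − LOI 12.18).
Composition: MgO 36.72%, K2O 1.403%, B2O3 4.634%, SrO 2.068%, Na2O 2.971%, SiO2 52.21%

Each numeric step keeps exact precision throughout. Rounding to 4 significant figures extends to each in-between result as printed. A single rounding produces every reported result; all derived quantities (glass mass, totals, ignition loss, the six compositions, yield) are carried starting from the weights on 130.0 kg of glass at full precision, exactly as shown in problem or answer.
What the batch supplies per oxide:
  MgO: 107.8·0.3208 + 13.34·0.9850 = 47.72 kg
  K2O: 2.696·0.6764 = 1.824 kg
  B2O3: 12.46·0.4834 = 6.023 kg
  SrO: 3.853·0.6974 = 2.687 kg
  Na2O: 1.998·0.5866 + 12.46·0.2158 = 3.861 kg
  SiO2: 107.8·0.6294 = 67.85 kg
LOI: 107.8·0.04980 + 3.853·0.3026 + 1.998·0.4134 + 13.34·0.01500 + 12.46·0.3008 + 2.696·0.3236 = 12.18 kg
Net of LOI, the glass mass = 142.1 − 12.18 = 130.0 kg (consistent with Σ oxide mass)
each wt % is 100 × oxide ÷ glass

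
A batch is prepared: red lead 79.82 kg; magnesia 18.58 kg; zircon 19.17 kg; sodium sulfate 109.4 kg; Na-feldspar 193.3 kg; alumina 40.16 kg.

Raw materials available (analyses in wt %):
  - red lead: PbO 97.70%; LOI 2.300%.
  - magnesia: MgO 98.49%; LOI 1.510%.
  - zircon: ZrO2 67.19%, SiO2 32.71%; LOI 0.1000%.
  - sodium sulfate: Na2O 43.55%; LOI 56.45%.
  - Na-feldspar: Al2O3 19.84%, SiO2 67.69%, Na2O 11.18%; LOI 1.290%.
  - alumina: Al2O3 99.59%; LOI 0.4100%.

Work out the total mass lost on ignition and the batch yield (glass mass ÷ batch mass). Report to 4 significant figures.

In-progress results are displayed rounded to four significant digits within the worked lines. All internal work holds exact precision in all steps; every reported figure takes a single rounding; all derived quantities, including six oxide percentages, net glass mass, totals, the yield, ignition loss, are rebuilt using the weight values for 393.9 kg of glass at full precision, as quoted within either problem or answer.
Per-material ignition loss:
  red lead: 79.82 × 0.02300 = 1.836 kg
  magnesia: 18.58 × 0.01510 = 0.2806 kg
  zircon: 19.17 × 0.001000 = 0.01917 kg
  sodium sulfate: 109.4 × 0.5645 = 61.76 kg
  Na-feldspar: 193.3 × 0.01290 = 2.494 kg
  alumina: 40.16 × 0.004100 = 0.1647 kg
Total LOI = 66.55 kg
Glass = batch − LOI = 460.4 − 66.55 = 393.9 kg

LOI loss = 66.55 kg; glass = 393.9 kg; yield = 85.55%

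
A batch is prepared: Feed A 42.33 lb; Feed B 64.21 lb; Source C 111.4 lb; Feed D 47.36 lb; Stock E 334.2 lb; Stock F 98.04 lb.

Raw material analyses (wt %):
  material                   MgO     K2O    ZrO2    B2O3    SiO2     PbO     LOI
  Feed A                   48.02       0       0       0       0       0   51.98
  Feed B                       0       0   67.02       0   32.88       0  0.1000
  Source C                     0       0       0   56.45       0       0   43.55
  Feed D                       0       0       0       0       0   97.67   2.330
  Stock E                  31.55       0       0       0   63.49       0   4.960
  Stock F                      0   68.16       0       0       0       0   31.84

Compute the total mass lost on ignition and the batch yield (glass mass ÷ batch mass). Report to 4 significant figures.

The working math carries exact precision in every operation — the intermediate values are printed (rounded to 4 significant digits) within the worked lines. Exactly one rounding lands on each reported value — derived quantities are rebuilt in exact precision (glass mass, yield, the totals, six oxide percentages, ignition loss) using the weight values at 578.1 lb of glass exactly as shown in the question or the answer.
Per-material ignition loss:
  Feed A: 42.33 × 0.5198 = 22.00 lb
  Feed B: 64.21 × 0.001000 = 0.06421 lb
  Source C: 111.4 × 0.4355 = 48.51 lb
  Feed D: 47.36 × 0.02330 = 1.103 lb
  Stock E: 334.2 × 0.04960 = 16.58 lb
  Stock F: 98.04 × 0.3184 = 31.22 lb
Total LOI = 119.5 lb
Glass = batch − LOI = 697.5 − 119.5 = 578.1 lb

LOI loss = 119.5 lb; glass = 578.1 lb; yield = 82.87%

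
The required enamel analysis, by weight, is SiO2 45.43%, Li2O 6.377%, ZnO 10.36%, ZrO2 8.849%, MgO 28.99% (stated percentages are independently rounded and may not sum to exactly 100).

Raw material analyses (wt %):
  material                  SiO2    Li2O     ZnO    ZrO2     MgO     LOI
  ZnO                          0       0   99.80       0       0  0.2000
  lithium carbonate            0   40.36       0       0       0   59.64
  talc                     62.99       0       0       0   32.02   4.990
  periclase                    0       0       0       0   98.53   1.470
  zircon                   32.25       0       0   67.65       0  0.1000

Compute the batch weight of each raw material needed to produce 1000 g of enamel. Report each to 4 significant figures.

The working math runs at full precision in all steps; values along the way are printed rounded to four significant figures. Every reported result takes exactly one rounding. All derived quantities (five oxide percentages, the totals, glass mass, LOI, yield) are recomputed using the weight values at 1000 g of glass at full precision, as written in problem or answer.
Per-oxide target masses for 1000 g enamel:
  SiO2: 45.43% × 1000 = 454.3 g
  Li2O: 6.377% × 1000 = 63.77 g
  ZnO: 10.36% × 1000 = 103.6 g
  ZrO2: 8.849% × 1000 = 88.49 g
  MgO: 28.99% × 1000 = 289.9 g
Oxide-by-oxide audit with the batch weights as given, for the quoted basis mass (each sum matches its target mass modulo rounding of the values):
  SiO2: 654.3·0.6299 + 130.8·0.3225 = 454.3 g (target 454.3 g)
  Li2O: 158.0·0.4036 = 63.77 g (target 63.77 g)
  ZnO: 103.8·0.9980 = 103.6 g (target 103.6 g)
  ZrO2: 130.8·0.6765 = 88.49 g (target 88.49 g)
  MgO: 654.3·0.3202 + 81.61·0.9853 = 289.9 g (target 289.9 g)
Glass-mass sanity pass: batch total minus LOI = 1000 g (targets for the oxides total 1000 g; with the basis standing at 1000 g — any gap is answer rounding).
Batch grand total — Σ batch = 1129 g; ignition loss, Σ(batch × LOI) = 128.4 g; the yield ratio, glass ÷ batch: 88.62%.

Batch per 1000 g enamel:
  ZnO: 103.8 g
  lithium carbonate: 158.0 g
  talc: 654.3 g
  periclase: 81.61 g
  zircon: 130.8 g
Total batch = 1129 g; LOI loss = 128.4 g; yield = 88.62%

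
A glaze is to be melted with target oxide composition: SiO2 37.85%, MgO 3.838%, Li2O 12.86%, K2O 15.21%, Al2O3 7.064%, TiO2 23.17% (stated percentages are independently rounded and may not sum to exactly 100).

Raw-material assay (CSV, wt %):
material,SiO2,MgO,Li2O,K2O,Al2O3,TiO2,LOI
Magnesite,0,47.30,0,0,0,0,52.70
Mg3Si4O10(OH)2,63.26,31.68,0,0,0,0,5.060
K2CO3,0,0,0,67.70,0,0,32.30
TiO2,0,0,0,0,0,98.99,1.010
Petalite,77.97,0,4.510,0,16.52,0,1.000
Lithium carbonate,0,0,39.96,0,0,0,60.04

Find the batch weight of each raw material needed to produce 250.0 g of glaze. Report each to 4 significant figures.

Mid-chain values are shown rounded to 4 significant digits alongside each step; each numeric step holds full precision at each step. Every reported result is rounded only once — the derived quantities are computed from the weighed amounts on 250.0 g of glass at exact precision (six oxide percentages, net glass mass, the totals, yield, LOI) as set out in problem or answer.
Per-oxide target masses for 250.0 g glaze:
  SiO2: 37.85% × 250.0 = 94.62 g
  MgO: 3.838% × 250.0 = 9.595 g
  Li2O: 12.86% × 250.0 = 32.15 g
  K2O: 15.21% × 250.0 = 38.02 g
  Al2O3: 7.064% × 250.0 = 17.66 g
  TiO2: 23.17% × 250.0 = 57.92 g
A balance pass over the oxides, from the weights as reported, on the stated basis (oxide sums agree with the targets up to rounding of the answer):
  SiO2: 17.82·0.6326 + 106.9·0.7797 = 94.62 g (target 94.62 g)
  MgO: 8.348·0.4730 + 17.82·0.3168 = 9.594 g (target 9.595 g)
  Li2O: 106.9·0.04510 + 68.39·0.3996 = 32.15 g (target 32.15 g)
  K2O: 56.17·0.6770 = 38.03 g (target 38.02 g)
  Al2O3: 106.9·0.1652 = 17.66 g (target 17.66 g)
  TiO2: 58.52·0.9899 = 57.93 g (target 57.92 g)
The glass-mass cross-check: whole batch net of LOI = 250.0 g (summing oxide targets gives 250.0 g; stated basis 250.0 g — rounding explains the deltas).
Whole-batch sum: Σ batch = 316.1 g; LOI removed, Σ of batch·LOI: 66.17 g; yield = glass ÷ total batch = 79.07%.

Batch per 250.0 g glaze:
  Magnesite: 8.348 g
  Mg3Si4O10(OH)2: 17.82 g
  K2CO3: 56.17 g
  TiO2: 58.52 g
  Petalite: 106.9 g
  Lithium carbonate: 68.39 g
Total batch = 316.1 g; LOI loss = 66.17 g; yield = 79.07%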